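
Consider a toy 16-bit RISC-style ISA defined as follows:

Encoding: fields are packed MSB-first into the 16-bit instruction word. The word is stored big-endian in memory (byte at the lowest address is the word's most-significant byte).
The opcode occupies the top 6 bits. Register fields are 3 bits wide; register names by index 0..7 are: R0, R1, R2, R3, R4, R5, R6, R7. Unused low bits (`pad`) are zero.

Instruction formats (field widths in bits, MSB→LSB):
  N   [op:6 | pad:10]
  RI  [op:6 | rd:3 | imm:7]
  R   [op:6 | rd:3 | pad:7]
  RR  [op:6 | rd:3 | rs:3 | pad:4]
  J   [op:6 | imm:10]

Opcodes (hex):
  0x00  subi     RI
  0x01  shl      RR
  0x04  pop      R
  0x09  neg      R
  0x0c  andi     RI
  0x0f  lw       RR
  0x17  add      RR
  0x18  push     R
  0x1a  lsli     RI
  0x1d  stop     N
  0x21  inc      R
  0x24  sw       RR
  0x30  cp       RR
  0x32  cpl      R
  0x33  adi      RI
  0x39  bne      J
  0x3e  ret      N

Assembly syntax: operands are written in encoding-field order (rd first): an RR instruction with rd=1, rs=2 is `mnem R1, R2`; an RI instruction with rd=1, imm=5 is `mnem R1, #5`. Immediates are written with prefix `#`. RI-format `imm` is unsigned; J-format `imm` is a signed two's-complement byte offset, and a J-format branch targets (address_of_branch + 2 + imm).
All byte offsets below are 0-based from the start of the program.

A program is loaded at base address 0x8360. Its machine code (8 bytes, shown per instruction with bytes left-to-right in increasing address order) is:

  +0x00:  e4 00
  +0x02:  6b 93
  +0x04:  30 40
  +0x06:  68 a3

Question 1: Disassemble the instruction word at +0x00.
bne #0

@+00  big-endian(e4 00) = 0xe400
  op=0xe400>>10=0x39 ⇒ bne (J)
  imm: (w>>0)&0x3ff=0x0 → #0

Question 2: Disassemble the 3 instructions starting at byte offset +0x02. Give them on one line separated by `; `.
@+02  big-endian(6b 93) = 0x6b93
  opcode bits[15:10]=0x1a: lsli/RI
  rd: (w>>7)&0x7=0x7 → R7
  imm: (w>>0)&0x7f=0x13 → #19
@+04  big-endian(30 40) = 0x3040
  opcode bits[15:10]=0xc: andi/RI
  rd: (w>>7)&0x7=0x0 → R0
  imm: (w>>0)&0x7f=0x40 → #64
@+06  big-endian(68 a3) = 0x68a3
  opcode bits[15:10]=0x1a: lsli/RI
  rd: (w>>7)&0x7=0x1 → R1
  imm: (w>>0)&0x7f=0x23 → #35

lsli R7, #19; andi R0, #64; lsli R1, #35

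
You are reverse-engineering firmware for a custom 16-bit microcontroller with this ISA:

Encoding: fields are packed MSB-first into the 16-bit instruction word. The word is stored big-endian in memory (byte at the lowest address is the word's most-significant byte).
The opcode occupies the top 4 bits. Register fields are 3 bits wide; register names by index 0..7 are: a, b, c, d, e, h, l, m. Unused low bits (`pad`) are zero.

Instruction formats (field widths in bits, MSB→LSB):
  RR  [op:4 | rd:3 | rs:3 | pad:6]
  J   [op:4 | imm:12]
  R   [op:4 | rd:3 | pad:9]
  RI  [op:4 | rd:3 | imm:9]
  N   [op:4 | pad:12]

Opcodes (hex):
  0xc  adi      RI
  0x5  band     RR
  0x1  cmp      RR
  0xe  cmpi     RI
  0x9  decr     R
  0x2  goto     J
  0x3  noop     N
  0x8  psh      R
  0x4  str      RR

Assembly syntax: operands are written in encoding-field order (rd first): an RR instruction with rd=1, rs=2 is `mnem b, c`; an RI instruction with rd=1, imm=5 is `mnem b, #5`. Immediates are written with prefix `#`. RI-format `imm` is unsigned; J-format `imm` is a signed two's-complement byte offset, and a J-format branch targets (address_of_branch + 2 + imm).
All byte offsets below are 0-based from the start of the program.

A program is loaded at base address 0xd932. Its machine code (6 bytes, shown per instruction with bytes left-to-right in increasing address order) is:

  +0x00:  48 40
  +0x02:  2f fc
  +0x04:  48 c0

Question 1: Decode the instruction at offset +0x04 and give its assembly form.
off 0x04: read 48 c0 as big → 0x48c0
  opcode bits[15:12]=0x4: str/RR
  [11:9] rd=4 = e
  [8:6] rs=3 = d

str e, d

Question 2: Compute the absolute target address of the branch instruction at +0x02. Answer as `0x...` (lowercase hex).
[02] 2f fc → 0x2ffc
  op=0x2ffc>>12=0x2 ⇒ goto (J)
  [11:0] imm=4092 (s12→-4) = #-4
  target = base 0xd932 + off 0x02 + 2 + imm -4 = 0xd932

0xd932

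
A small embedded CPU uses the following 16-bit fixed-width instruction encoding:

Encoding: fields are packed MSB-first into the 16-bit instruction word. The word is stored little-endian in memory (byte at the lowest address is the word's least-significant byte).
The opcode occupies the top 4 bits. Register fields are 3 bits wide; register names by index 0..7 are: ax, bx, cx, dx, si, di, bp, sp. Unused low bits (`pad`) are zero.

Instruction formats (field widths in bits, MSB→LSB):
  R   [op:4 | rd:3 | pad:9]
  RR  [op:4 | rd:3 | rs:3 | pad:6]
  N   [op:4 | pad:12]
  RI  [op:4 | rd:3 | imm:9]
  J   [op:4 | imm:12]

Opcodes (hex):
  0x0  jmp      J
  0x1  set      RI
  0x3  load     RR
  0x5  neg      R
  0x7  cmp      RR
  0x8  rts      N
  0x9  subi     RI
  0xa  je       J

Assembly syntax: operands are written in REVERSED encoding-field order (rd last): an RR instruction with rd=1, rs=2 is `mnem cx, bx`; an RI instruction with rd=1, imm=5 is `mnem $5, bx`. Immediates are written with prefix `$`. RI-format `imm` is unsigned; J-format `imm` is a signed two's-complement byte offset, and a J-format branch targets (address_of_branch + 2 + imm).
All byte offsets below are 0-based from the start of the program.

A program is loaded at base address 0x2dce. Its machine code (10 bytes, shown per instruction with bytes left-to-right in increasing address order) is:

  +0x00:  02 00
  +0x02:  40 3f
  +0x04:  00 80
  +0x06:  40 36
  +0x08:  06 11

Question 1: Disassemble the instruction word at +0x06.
@+06  little-endian(40 36) = 0x3640
  opcode bits[15:12]=0x3: load/RR
  rd: (w>>9)&0x7=0x3 → dx
  rs: (w>>6)&0x7=0x1 → bx

load bx, dx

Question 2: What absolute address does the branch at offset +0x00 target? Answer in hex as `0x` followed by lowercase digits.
0x2dd2

[00] 02 00 → 0x0002
  op=0x0002>>12=0x0 ⇒ jmp (J)
  [11:0] imm=2 = $2
  target = base 0x2dce + off 0x00 + 2 + imm 2 = 0x2dd2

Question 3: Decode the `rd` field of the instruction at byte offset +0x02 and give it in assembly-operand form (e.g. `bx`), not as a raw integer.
sp

@+02  little-endian(40 3f) = 0x3f40
  op=0x3f40>>12=0x3 ⇒ load (RR)
  rd: (w>>9)&0x7=0x7 → sp
  rs: (w>>6)&0x7=0x5 → di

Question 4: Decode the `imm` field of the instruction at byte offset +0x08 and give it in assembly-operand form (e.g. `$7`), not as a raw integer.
$262

+0x08: 06 11 ⇒ word 0x1106 (little)
  opcode bits[15:12]=0x1: set/RI
  [11:9] rd=0 = ax
  [8:0] imm=262 = $262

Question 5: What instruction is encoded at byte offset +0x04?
off 0x04: read 00 80 as little → 0x8000
  op=0x8000>>12=0x8 ⇒ rts (N)

rts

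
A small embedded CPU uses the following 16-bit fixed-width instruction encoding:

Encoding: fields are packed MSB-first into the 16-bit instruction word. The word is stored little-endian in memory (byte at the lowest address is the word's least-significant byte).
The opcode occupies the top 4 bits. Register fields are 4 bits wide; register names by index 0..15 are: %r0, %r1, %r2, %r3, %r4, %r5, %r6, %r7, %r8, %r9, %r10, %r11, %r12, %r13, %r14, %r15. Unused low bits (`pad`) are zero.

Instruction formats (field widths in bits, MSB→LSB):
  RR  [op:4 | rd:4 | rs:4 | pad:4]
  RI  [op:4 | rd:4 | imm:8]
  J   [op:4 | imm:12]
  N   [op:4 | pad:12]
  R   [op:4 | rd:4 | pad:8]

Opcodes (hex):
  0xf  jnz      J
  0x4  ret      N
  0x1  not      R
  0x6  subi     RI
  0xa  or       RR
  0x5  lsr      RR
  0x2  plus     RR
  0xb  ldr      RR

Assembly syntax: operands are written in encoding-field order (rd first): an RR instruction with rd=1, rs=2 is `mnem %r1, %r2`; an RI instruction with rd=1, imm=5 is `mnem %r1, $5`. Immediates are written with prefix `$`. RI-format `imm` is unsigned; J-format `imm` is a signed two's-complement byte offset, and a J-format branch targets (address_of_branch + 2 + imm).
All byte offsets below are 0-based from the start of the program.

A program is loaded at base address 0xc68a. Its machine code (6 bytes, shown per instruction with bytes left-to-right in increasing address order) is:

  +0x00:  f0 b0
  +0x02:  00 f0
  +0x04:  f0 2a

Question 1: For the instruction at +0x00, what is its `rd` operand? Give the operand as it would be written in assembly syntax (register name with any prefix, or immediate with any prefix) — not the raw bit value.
@+00  little-endian(f0 b0) = 0xb0f0
  top 4b → 0xb → ldr [RR]
  rd: (w>>8)&0xf=0x0 → %r0
  rs: (w>>4)&0xf=0xf → %r15

%r0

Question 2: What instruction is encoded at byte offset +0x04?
plus %r10, %r15

[04] f0 2a → 0x2af0
  op=0x2af0>>12=0x2 ⇒ plus (RR)
  [11:8] rd=10 = %r10
  [7:4] rs=15 = %r15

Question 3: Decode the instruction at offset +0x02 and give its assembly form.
off 0x02: read 00 f0 as little → 0xf000
  op=0xf000>>12=0xf ⇒ jnz (J)
  imm@[11:0]=0x0 ⇒ $0

jnz $0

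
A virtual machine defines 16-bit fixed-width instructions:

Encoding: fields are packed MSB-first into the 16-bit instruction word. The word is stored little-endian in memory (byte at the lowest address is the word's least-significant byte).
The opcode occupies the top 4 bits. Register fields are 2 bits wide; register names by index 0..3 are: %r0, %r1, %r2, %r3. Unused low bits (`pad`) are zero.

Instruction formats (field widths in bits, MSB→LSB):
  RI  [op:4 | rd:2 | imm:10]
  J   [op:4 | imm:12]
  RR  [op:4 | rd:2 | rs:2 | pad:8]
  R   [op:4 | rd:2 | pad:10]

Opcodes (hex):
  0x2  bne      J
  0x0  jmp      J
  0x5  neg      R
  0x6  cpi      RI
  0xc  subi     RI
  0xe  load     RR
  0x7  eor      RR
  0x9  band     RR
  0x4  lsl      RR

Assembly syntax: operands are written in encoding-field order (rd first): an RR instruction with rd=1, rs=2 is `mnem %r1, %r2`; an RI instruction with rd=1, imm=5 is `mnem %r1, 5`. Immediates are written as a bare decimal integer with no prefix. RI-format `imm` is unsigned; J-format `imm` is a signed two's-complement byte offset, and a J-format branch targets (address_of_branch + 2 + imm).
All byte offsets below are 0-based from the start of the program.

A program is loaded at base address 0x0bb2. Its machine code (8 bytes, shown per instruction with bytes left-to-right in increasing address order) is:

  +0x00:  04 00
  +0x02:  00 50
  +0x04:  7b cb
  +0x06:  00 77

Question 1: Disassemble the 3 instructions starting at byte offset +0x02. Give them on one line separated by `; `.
neg %r0; subi %r2, 891; eor %r1, %r3

[02] 00 50 → 0x5000
  op=0x5000>>12=0x5 ⇒ neg (R)
  rd@[11:10]=0x0 ⇒ %r0
[04] 7b cb → 0xcb7b
  op=0xcb7b>>12=0xc ⇒ subi (RI)
  rd@[11:10]=0x2 ⇒ %r2
  imm@[9:0]=0x37b ⇒ 891
[06] 00 77 → 0x7700
  op=0x7700>>12=0x7 ⇒ eor (RR)
  rd@[11:10]=0x1 ⇒ %r1
  rs@[9:8]=0x3 ⇒ %r3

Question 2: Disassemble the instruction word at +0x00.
jmp 4

+0x00: 04 00 ⇒ word 0x0004 (little)
  op=0x0004>>12=0x0 ⇒ jmp (J)
  imm: (w>>0)&0xfff=0x4 → 4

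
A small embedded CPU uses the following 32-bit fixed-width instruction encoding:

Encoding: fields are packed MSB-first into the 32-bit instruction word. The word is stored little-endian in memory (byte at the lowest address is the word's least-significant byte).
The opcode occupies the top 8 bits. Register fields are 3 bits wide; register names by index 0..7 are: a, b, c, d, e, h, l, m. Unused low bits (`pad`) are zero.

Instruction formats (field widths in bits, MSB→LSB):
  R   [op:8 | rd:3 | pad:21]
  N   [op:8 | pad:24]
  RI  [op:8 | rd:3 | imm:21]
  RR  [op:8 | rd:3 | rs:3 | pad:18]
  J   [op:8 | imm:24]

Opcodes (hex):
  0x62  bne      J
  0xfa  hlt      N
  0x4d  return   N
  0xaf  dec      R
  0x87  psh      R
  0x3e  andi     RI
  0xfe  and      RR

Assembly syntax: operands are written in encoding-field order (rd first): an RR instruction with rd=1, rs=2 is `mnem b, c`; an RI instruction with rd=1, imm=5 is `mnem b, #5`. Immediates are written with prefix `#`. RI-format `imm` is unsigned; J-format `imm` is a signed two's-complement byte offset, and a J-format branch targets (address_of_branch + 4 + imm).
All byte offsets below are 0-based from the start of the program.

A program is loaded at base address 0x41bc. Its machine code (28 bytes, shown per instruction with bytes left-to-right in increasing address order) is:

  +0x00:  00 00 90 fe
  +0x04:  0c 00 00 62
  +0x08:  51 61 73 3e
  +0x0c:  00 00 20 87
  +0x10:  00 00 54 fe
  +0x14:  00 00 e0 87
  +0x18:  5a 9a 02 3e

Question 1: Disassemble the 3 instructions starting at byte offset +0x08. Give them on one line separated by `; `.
+0x08: 51 61 73 3e ⇒ word 0x3e736151 (little)
  top 8b → 0x3e → andi [RI]
  rd: (w>>21)&0x7=0x3 → d
  imm: (w>>0)&0x1fffff=0x136151 → #1270097
+0x0c: 00 00 20 87 ⇒ word 0x87200000 (little)
  top 8b → 0x87 → psh [R]
  rd: (w>>21)&0x7=0x1 → b
+0x10: 00 00 54 fe ⇒ word 0xfe540000 (little)
  top 8b → 0xfe → and [RR]
  rd: (w>>21)&0x7=0x2 → c
  rs: (w>>18)&0x7=0x5 → h

andi d, #1270097; psh b; and c, h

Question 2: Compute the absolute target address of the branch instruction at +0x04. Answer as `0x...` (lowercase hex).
@+04  little-endian(0c 00 00 62) = 0x6200000c
  opcode bits[31:24]=0x62: bne/J
  imm: (w>>0)&0xffffff=0xc → #12
  target = base 0x41bc + off 0x04 + 4 + imm 12 = 0x41d0

0x41d0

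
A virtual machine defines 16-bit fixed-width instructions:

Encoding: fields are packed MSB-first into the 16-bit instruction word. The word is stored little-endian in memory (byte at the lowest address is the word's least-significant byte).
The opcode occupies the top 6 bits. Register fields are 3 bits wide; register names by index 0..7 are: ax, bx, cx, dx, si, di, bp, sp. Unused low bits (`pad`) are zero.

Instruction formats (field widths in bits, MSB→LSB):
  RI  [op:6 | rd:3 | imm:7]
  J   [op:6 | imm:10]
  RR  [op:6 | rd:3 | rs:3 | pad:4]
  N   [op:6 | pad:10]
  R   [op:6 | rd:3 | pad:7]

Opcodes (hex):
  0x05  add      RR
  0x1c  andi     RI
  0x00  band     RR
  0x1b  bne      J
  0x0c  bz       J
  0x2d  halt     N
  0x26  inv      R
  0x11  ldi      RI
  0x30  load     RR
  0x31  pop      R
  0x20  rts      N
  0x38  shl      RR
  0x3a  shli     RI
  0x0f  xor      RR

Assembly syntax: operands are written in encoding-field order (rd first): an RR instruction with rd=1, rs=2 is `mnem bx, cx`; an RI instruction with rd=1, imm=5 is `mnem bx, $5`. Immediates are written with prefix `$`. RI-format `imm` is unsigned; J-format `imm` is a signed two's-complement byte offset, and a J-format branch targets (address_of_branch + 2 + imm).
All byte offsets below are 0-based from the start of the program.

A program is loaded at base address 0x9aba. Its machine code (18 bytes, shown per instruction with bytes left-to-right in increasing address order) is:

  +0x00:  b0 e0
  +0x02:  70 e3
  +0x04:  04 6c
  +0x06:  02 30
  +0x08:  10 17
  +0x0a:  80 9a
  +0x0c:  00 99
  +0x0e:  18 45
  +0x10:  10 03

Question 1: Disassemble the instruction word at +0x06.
off 0x06: read 02 30 as little → 0x3002
  op=0x3002>>10=0xc ⇒ bz (J)
  imm@[9:0]=0x2 ⇒ $2

bz $2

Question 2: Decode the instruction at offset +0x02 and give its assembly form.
+0x02: 70 e3 ⇒ word 0xe370 (little)
  op=0xe370>>10=0x38 ⇒ shl (RR)
  rd@[9:7]=0x6 ⇒ bp
  rs@[6:4]=0x7 ⇒ sp

shl bp, sp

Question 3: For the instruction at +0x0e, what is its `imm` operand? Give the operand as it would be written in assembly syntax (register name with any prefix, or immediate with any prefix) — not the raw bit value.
$24

[0e] 18 45 → 0x4518
  top 6b → 0x11 → ldi [RI]
  rd: (w>>7)&0x7=0x2 → cx
  imm: (w>>0)&0x7f=0x18 → $24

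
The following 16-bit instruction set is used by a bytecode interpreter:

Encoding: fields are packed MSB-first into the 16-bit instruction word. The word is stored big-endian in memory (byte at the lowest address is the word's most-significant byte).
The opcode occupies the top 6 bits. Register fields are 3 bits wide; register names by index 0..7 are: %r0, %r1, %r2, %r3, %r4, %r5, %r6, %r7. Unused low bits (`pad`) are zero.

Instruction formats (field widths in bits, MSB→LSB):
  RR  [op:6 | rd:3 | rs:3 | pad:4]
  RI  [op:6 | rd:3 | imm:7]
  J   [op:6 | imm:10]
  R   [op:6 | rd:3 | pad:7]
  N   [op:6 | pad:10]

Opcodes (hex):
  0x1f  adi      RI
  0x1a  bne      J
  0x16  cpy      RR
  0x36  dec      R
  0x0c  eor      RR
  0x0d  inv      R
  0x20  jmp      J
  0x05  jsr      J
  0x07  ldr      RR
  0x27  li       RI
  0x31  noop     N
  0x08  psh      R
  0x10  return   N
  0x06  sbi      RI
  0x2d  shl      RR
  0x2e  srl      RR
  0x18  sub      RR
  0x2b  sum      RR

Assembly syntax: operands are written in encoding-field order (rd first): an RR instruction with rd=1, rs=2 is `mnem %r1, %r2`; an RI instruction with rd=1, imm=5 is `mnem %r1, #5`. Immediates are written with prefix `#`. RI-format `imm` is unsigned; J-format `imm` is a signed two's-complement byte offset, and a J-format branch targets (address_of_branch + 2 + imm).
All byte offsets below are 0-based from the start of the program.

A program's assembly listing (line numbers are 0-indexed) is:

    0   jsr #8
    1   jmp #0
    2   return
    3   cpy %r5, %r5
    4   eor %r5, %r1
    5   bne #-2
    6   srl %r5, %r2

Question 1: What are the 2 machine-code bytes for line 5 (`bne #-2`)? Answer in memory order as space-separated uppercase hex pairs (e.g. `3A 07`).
6B FE

line 5 (bne): pack op=0x1a:6|imm=-2:10 = 0x6bfe; big→ 6b fe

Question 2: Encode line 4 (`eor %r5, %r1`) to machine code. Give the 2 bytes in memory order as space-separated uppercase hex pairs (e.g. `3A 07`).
L4: eor op=0xc:6|rd=5:3|rs=1:3|pad=0:4 ⇒ 0x3290 ⇒ big 32 90

32 90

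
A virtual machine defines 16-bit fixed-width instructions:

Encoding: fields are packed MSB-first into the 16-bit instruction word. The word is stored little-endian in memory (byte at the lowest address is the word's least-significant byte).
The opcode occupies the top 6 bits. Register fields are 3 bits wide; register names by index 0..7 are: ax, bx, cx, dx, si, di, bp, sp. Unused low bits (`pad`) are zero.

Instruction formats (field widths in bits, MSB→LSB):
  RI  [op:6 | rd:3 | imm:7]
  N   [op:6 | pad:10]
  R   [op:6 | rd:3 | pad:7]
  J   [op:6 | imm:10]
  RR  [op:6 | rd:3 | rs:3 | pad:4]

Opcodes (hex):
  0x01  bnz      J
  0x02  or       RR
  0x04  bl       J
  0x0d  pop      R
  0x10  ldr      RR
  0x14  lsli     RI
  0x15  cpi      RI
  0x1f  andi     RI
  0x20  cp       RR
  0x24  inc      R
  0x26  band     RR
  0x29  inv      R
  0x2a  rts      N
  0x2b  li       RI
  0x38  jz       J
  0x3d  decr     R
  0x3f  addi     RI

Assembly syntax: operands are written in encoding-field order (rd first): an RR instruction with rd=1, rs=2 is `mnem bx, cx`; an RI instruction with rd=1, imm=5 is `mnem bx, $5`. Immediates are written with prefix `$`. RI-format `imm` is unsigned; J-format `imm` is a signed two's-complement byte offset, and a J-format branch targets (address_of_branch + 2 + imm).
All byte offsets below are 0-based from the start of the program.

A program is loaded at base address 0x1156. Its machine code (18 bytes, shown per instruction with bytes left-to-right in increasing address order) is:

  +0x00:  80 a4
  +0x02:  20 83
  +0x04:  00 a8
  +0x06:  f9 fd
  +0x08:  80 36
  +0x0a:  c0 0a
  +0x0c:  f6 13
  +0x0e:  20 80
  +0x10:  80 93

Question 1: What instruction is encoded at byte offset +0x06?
[06] f9 fd → 0xfdf9
  top 6b → 0x3f → addi [RI]
  [9:7] rd=3 = dx
  [6:0] imm=121 = $121

addi dx, $121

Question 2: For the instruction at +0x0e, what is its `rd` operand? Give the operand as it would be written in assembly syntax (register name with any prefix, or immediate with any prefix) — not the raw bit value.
ax

@+0e  little-endian(20 80) = 0x8020
  opcode bits[15:10]=0x20: cp/RR
  rd@[9:7]=0x0 ⇒ ax
  rs@[6:4]=0x2 ⇒ cx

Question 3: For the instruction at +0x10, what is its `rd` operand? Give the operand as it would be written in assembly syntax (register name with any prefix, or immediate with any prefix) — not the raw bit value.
off 0x10: read 80 93 as little → 0x9380
  top 6b → 0x24 → inc [R]
  rd: (w>>7)&0x7=0x7 → sp

sp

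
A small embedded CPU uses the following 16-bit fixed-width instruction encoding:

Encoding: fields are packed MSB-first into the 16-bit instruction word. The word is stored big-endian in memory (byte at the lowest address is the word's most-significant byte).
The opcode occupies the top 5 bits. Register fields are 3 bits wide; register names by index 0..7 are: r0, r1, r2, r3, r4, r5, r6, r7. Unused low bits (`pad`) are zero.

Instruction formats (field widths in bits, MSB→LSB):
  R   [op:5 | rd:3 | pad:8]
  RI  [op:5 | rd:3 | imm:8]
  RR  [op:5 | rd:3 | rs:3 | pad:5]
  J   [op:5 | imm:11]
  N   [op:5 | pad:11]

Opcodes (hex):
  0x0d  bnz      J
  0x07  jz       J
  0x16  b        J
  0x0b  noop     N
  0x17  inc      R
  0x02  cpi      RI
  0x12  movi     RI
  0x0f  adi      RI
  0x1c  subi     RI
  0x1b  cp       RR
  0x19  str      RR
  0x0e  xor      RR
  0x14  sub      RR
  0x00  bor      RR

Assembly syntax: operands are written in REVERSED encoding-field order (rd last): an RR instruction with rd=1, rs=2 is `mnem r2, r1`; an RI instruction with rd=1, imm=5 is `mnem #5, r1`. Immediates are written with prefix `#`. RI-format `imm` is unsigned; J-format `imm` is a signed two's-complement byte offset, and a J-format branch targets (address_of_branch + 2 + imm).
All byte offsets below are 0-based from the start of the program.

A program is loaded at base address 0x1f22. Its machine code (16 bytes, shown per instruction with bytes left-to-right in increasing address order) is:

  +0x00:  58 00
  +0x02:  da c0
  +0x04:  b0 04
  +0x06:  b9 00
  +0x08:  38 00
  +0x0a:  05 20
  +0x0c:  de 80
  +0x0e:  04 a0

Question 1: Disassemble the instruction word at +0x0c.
cp r4, r6

@+0c  big-endian(de 80) = 0xde80
  top 5b → 0x1b → cp [RR]
  rd@[10:8]=0x6 ⇒ r6
  rs@[7:5]=0x4 ⇒ r4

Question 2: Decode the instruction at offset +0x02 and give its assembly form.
cp r6, r2

off 0x02: read da c0 as big → 0xdac0
  top 5b → 0x1b → cp [RR]
  rd: (w>>8)&0x7=0x2 → r2
  rs: (w>>5)&0x7=0x6 → r6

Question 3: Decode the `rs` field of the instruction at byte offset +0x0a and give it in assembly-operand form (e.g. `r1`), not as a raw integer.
r1

[0a] 05 20 → 0x0520
  top 5b → 0x0 → bor [RR]
  [10:8] rd=5 = r5
  [7:5] rs=1 = r1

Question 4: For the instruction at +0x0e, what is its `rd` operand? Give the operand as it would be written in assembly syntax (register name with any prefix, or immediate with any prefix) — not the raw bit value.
[0e] 04 a0 → 0x04a0
  op=0x04a0>>11=0x0 ⇒ bor (RR)
  rd@[10:8]=0x4 ⇒ r4
  rs@[7:5]=0x5 ⇒ r5

r4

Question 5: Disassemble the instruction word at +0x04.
+0x04: b0 04 ⇒ word 0xb004 (big)
  opcode bits[15:11]=0x16: b/J
  imm@[10:0]=0x4 ⇒ #4

b #4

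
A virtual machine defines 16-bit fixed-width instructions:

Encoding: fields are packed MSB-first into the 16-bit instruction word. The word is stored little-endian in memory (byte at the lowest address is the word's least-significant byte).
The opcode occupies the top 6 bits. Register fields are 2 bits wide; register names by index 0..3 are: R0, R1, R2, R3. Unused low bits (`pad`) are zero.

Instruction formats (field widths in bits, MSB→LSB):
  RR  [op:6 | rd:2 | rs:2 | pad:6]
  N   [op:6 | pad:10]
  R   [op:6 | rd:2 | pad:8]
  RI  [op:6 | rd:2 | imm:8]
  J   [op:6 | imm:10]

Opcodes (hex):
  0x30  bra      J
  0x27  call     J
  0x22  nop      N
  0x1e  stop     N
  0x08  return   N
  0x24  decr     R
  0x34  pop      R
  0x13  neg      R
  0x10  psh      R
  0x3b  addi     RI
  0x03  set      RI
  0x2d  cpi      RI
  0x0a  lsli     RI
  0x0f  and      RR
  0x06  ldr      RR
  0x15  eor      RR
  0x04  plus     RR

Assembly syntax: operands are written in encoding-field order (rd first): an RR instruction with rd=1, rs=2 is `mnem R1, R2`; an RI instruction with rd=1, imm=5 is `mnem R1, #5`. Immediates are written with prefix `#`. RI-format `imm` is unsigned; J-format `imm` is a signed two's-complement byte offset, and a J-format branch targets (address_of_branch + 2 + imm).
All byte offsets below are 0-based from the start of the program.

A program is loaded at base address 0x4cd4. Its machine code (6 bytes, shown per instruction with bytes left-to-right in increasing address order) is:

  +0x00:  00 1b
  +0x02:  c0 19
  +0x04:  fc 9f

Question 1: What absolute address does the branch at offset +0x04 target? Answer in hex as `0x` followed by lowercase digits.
[04] fc 9f → 0x9ffc
  top 6b → 0x27 → call [J]
  imm@[9:0]=0x3fc (s10→-4) ⇒ #-4
  target = base 0x4cd4 + off 0x04 + 2 + imm -4 = 0x4cd6

0x4cd6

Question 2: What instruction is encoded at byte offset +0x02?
ldr R1, R3

@+02  little-endian(c0 19) = 0x19c0
  op=0x19c0>>10=0x6 ⇒ ldr (RR)
  rd: (w>>8)&0x3=0x1 → R1
  rs: (w>>6)&0x3=0x3 → R3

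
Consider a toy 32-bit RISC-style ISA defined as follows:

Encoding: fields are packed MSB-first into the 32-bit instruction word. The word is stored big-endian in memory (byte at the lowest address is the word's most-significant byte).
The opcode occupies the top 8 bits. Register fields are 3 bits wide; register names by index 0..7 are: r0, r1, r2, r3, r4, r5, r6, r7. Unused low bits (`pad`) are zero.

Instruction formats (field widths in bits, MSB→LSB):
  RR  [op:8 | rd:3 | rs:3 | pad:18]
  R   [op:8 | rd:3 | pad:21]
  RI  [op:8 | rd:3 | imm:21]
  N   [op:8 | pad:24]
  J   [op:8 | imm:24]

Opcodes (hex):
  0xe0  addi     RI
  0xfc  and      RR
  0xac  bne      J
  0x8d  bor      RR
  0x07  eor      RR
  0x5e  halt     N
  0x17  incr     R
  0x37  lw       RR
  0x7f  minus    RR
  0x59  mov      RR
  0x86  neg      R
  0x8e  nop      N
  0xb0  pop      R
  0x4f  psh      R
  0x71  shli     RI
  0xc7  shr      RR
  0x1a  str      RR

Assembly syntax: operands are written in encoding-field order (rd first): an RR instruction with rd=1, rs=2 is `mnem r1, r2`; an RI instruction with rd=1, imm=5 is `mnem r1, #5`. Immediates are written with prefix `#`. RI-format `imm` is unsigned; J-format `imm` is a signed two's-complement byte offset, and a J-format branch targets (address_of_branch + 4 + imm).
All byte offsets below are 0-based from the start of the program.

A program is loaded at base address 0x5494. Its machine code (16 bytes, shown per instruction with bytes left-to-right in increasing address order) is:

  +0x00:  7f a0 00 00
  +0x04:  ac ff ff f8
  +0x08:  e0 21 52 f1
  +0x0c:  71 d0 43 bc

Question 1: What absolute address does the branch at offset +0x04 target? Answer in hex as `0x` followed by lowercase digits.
off 0x04: read ac ff ff f8 as big → 0xacfffff8
  top 8b → 0xac → bne [J]
  [23:0] imm=16777208 (s24→-8) = #-8
  target = base 0x5494 + off 0x04 + 4 + imm -8 = 0x5494

0x5494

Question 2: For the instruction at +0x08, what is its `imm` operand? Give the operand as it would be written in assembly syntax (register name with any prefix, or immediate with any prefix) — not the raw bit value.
#86769

[08] e0 21 52 f1 → 0xe02152f1
  opcode bits[31:24]=0xe0: addi/RI
  [23:21] rd=1 = r1
  [20:0] imm=86769 = #86769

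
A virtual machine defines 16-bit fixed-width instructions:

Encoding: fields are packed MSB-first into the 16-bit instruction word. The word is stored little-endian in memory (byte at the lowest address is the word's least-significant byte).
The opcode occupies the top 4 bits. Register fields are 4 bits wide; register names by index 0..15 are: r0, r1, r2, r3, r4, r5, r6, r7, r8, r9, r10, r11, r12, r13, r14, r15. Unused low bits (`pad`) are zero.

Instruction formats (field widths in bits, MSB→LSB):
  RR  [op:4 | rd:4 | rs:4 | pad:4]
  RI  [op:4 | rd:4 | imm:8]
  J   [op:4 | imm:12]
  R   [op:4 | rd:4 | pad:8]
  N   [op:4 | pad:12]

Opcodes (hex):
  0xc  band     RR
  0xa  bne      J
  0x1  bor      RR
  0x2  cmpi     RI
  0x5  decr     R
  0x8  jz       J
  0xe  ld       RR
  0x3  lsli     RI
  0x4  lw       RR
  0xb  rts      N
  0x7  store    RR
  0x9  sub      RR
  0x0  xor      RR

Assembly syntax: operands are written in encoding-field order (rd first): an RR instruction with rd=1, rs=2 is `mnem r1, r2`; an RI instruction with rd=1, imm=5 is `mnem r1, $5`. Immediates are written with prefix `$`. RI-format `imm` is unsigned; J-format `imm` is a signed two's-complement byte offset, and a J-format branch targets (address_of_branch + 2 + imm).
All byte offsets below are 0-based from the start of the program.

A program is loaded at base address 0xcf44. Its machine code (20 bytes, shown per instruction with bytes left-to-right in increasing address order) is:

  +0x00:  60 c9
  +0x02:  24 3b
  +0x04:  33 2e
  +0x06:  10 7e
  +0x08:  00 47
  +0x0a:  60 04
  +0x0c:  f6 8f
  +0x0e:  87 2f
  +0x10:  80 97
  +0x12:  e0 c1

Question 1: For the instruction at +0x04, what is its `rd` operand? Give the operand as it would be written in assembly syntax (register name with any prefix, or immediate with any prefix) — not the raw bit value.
[04] 33 2e → 0x2e33
  top 4b → 0x2 → cmpi [RI]
  rd@[11:8]=0xe ⇒ r14
  imm@[7:0]=0x33 ⇒ $51

r14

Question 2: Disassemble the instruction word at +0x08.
+0x08: 00 47 ⇒ word 0x4700 (little)
  top 4b → 0x4 → lw [RR]
  [11:8] rd=7 = r7
  [7:4] rs=0 = r0

lw r7, r0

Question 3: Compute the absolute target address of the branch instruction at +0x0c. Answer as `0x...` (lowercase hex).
[0c] f6 8f → 0x8ff6
  top 4b → 0x8 → jz [J]
  imm@[11:0]=0xff6 (s12→-10) ⇒ $-10
  target = base 0xcf44 + off 0x0c + 2 + imm -10 = 0xcf48

0xcf48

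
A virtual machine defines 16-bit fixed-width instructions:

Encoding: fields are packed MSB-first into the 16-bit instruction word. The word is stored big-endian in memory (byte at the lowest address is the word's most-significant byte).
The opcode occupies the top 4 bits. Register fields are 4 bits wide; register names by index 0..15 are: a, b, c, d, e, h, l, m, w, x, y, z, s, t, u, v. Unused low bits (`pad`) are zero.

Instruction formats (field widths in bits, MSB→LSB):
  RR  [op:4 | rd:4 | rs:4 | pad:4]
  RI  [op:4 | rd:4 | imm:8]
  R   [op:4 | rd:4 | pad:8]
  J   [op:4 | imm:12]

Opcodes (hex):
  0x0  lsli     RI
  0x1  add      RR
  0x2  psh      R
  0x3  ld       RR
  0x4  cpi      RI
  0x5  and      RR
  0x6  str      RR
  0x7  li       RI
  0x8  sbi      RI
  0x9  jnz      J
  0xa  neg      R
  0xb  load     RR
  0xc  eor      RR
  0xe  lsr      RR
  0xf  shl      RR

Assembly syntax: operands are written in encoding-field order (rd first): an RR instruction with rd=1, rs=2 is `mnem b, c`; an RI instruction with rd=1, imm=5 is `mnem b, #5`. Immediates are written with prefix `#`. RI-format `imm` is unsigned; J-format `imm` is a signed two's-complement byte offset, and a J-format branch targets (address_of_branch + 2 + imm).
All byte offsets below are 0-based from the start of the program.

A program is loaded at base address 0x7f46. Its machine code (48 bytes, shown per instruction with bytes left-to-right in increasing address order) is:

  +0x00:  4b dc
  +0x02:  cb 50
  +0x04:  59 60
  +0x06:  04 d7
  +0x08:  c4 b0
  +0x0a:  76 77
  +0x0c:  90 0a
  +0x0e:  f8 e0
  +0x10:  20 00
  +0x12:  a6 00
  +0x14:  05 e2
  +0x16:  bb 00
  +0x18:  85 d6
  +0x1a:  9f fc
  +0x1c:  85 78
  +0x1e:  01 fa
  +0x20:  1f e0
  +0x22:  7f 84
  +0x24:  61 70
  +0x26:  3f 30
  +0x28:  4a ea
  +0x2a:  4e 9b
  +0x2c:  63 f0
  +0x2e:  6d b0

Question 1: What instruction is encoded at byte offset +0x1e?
+0x1e: 01 fa ⇒ word 0x01fa (big)
  op=0x01fa>>12=0x0 ⇒ lsli (RI)
  rd: (w>>8)&0xf=0x1 → b
  imm: (w>>0)&0xff=0xfa → #250

lsli b, #250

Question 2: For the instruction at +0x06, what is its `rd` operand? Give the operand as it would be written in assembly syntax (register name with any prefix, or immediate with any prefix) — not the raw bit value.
e

[06] 04 d7 → 0x04d7
  top 4b → 0x0 → lsli [RI]
  rd: (w>>8)&0xf=0x4 → e
  imm: (w>>0)&0xff=0xd7 → #215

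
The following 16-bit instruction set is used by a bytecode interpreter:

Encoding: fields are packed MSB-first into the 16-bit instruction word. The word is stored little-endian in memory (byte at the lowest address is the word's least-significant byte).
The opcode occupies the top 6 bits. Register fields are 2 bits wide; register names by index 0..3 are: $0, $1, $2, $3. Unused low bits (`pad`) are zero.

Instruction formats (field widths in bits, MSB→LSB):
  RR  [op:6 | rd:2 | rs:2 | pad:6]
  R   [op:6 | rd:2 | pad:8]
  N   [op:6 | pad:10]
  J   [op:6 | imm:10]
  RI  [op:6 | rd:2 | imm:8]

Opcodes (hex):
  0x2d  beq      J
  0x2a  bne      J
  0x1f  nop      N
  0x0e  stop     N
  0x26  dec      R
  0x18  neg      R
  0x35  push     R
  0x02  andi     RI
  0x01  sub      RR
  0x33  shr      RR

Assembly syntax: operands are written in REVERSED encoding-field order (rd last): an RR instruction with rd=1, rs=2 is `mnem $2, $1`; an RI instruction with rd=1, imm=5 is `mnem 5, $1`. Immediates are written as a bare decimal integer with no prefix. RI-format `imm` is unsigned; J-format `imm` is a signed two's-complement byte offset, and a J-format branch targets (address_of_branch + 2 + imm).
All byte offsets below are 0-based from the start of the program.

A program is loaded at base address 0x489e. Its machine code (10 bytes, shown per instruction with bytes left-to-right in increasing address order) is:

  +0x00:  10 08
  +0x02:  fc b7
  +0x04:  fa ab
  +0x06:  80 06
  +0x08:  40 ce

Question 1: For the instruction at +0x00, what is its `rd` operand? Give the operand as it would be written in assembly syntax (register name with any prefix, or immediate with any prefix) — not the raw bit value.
@+00  little-endian(10 08) = 0x0810
  op=0x0810>>10=0x2 ⇒ andi (RI)
  [9:8] rd=0 = $0
  [7:0] imm=16 = 16

$0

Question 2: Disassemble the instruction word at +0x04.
+0x04: fa ab ⇒ word 0xabfa (little)
  top 6b → 0x2a → bne [J]
  imm@[9:0]=0x3fa (s10→-6) ⇒ -6

bne -6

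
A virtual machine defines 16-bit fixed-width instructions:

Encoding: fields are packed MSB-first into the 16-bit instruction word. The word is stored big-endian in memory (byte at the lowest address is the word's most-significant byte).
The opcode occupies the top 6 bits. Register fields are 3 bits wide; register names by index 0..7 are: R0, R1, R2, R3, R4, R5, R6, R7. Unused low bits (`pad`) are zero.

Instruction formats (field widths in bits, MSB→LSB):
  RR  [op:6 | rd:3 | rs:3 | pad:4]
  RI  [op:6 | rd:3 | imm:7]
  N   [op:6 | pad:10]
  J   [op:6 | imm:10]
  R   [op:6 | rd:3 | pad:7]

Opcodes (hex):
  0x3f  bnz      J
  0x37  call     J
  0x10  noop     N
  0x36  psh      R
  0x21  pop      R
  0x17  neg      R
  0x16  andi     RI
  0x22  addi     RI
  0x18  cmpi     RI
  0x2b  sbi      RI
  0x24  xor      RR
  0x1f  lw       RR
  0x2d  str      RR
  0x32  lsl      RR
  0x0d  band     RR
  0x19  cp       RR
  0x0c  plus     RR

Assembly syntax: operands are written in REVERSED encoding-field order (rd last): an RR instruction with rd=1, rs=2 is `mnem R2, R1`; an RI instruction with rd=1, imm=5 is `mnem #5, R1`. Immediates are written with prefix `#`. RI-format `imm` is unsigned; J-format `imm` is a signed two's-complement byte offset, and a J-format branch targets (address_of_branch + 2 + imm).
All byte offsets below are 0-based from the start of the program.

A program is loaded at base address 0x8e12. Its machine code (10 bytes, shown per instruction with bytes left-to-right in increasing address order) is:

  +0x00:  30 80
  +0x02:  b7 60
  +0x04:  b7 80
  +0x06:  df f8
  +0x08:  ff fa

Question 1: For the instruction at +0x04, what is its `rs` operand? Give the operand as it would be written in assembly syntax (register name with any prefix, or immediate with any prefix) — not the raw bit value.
[04] b7 80 → 0xb780
  op=0xb780>>10=0x2d ⇒ str (RR)
  [9:7] rd=7 = R7
  [6:4] rs=0 = R0

R0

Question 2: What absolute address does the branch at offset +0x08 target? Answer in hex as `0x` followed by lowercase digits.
0x8e16

+0x08: ff fa ⇒ word 0xfffa (big)
  op=0xfffa>>10=0x3f ⇒ bnz (J)
  imm: (w>>0)&0x3ff=0x3fa (s10→-6) → #-6
  target = base 0x8e12 + off 0x08 + 2 + imm -6 = 0x8e16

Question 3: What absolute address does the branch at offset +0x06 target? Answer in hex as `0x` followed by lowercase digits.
[06] df f8 → 0xdff8
  opcode bits[15:10]=0x37: call/J
  [9:0] imm=1016 (s10→-8) = #-8
  target = base 0x8e12 + off 0x06 + 2 + imm -8 = 0x8e12

0x8e12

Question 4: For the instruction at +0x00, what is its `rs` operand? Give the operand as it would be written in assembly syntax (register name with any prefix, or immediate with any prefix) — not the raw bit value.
off 0x00: read 30 80 as big → 0x3080
  top 6b → 0xc → plus [RR]
  [9:7] rd=1 = R1
  [6:4] rs=0 = R0

R0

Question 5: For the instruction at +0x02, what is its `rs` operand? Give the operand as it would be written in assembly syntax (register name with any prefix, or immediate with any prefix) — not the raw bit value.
R6

+0x02: b7 60 ⇒ word 0xb760 (big)
  opcode bits[15:10]=0x2d: str/RR
  rd@[9:7]=0x6 ⇒ R6
  rs@[6:4]=0x6 ⇒ R6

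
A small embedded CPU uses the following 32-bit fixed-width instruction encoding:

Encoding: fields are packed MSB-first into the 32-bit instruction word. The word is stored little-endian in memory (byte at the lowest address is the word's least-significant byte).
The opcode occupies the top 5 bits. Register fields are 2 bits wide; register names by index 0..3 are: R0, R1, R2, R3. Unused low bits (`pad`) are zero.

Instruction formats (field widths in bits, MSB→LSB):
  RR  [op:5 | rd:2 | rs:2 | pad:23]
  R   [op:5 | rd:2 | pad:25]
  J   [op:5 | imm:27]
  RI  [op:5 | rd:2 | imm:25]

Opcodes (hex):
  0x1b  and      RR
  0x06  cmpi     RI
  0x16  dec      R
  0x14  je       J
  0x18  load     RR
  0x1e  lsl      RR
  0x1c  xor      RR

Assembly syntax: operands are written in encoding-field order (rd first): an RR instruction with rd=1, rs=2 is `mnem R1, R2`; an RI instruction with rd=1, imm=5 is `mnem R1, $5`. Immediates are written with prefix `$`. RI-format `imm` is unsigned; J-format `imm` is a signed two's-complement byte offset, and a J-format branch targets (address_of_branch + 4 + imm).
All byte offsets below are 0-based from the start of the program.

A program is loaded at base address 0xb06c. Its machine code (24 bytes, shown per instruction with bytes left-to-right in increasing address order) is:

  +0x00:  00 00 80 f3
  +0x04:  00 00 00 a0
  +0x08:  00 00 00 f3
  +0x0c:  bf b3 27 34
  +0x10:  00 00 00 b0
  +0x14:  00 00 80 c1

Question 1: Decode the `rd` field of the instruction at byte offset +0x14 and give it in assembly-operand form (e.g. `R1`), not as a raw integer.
[14] 00 00 80 c1 → 0xc1800000
  op=0xc1800000>>27=0x18 ⇒ load (RR)
  rd: (w>>25)&0x3=0x0 → R0
  rs: (w>>23)&0x3=0x3 → R3

R0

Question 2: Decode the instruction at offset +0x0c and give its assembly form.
+0x0c: bf b3 27 34 ⇒ word 0x3427b3bf (little)
  top 5b → 0x6 → cmpi [RI]
  rd: (w>>25)&0x3=0x2 → R2
  imm: (w>>0)&0x1ffffff=0x27b3bf → $2601919

cmpi R2, $2601919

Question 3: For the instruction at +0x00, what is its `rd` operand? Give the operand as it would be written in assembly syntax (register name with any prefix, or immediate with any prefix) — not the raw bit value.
R1

off 0x00: read 00 00 80 f3 as little → 0xf3800000
  opcode bits[31:27]=0x1e: lsl/RR
  rd@[26:25]=0x1 ⇒ R1
  rs@[24:23]=0x3 ⇒ R3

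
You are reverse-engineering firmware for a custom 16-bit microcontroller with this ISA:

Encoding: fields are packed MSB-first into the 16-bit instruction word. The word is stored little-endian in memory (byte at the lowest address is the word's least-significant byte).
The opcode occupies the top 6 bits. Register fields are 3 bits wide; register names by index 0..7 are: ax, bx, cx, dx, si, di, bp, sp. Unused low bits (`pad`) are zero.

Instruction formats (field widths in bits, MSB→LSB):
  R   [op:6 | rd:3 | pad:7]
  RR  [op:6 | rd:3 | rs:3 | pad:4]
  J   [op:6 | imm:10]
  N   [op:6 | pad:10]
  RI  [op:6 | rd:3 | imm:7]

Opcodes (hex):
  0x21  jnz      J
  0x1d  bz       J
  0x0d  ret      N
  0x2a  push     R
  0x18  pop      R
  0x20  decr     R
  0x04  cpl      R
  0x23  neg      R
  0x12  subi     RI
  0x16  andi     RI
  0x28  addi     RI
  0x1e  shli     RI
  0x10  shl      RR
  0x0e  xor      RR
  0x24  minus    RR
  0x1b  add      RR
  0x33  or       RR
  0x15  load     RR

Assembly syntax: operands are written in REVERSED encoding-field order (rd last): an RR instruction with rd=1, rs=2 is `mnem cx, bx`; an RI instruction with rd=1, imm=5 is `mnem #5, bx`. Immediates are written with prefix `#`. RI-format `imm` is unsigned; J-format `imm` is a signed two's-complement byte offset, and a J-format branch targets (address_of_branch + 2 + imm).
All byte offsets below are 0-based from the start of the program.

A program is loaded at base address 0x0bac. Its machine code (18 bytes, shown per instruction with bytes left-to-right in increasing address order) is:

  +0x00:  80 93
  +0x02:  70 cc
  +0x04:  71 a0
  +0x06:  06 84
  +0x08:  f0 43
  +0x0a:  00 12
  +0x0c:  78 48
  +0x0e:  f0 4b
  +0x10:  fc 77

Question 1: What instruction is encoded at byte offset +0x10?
@+10  little-endian(fc 77) = 0x77fc
  op=0x77fc>>10=0x1d ⇒ bz (J)
  imm@[9:0]=0x3fc (s10→-4) ⇒ #-4

bz #-4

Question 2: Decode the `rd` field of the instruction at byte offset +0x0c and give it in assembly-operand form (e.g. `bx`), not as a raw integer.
@+0c  little-endian(78 48) = 0x4878
  op=0x4878>>10=0x12 ⇒ subi (RI)
  rd: (w>>7)&0x7=0x0 → ax
  imm: (w>>0)&0x7f=0x78 → #120

ax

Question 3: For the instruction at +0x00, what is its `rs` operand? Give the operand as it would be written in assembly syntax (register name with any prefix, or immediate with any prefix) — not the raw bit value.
[00] 80 93 → 0x9380
  op=0x9380>>10=0x24 ⇒ minus (RR)
  rd: (w>>7)&0x7=0x7 → sp
  rs: (w>>4)&0x7=0x0 → ax

ax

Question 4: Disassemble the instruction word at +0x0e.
@+0e  little-endian(f0 4b) = 0x4bf0
  op=0x4bf0>>10=0x12 ⇒ subi (RI)
  rd@[9:7]=0x7 ⇒ sp
  imm@[6:0]=0x70 ⇒ #112

subi #112, sp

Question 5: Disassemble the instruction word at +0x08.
shl sp, sp

@+08  little-endian(f0 43) = 0x43f0
  top 6b → 0x10 → shl [RR]
  [9:7] rd=7 = sp
  [6:4] rs=7 = sp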